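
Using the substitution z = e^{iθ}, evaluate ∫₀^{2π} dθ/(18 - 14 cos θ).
sqrt(2)*pi/8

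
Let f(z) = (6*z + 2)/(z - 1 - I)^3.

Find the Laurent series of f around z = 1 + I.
Put w = z - (1 + I), i.e. z = w + 1 + I. The denominator is w^3, so it suffices to rewrite the numerator in powers of w.

P(z) = 6*z + 2
P(w + 1 + I) = 8 + 6*I + 6*w

Dividing each term by w^3:
  f = (8 + 6*I)/w^3 + 6/w^2

Substituting back w = z - 1 - I:
  f(z) = (8 + 6*I)/(z - 1 - I)^3 + 6/(z - 1 - I)^2

The series is finite because the numerator is a polynomial; the negative powers form the principal part.

Final answer: (8 + 6*I)/(z - 1 - I)^3 + 6/(z - 1 - I)^2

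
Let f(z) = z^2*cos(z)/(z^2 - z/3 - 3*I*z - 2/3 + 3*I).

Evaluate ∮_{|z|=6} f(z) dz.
pi*(-291/53 + 61*I/159)*cos(2/3 - 3*I) + pi*(-27/53 + 15*I/53)*cos(1)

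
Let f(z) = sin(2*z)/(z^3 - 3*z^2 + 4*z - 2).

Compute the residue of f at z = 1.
Write f(z) = P(z)/Q(z) with P(z) = sin(2*z) and Q(z) = z^3 - 3*z^2 + 4*z - 2.
The denominator factors as Q(z) = (z - 1 - I)*(z - 1)*(z - 1 + I), so z = 1 is a simple zero of Q and P is analytic there; z = 1 is therefore a simple pole and
  Res(f, z₀) = P(z₀)/Q'(z₀).

Q'(z) = 3*z^2 - 6*z + 4, so Q'(1) = 1.
P(1) = sin(2).

Res(f, 1) = (sin(2))/(1) = sin(2)

Final answer: sin(2)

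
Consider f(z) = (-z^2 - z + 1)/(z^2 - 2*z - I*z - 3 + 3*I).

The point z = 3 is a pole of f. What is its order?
Factor the denominator:
  z^2 - 2*z - I*z - 3 + 3*I = (z - 3)*(z + 1 - I)

The numerator P(z) = -z^2 - z + 1 has P(3) = -11 ≠ 0, so no factor of (z - 3) cancels.
Near z = 3 we can therefore write f(z) = g(z)/(z - 3) with g analytic at 3 and g(3) ≠ 0 (g is the numerator divided by the remaining denominator factors).

Hence z = 3 is a pole of order 1.

Final answer: 1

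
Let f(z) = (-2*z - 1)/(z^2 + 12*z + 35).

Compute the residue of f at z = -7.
Write f(z) = P(z)/Q(z) with P(z) = -2*z - 1 and Q(z) = z^2 + 12*z + 35.
The denominator factors as Q(z) = (z + 7)*(z + 5), so z = -7 is a simple zero of Q and P is analytic there; z = -7 is therefore a simple pole and
  Res(f, z₀) = P(z₀)/Q'(z₀).

Q'(z) = 2*z + 12, so Q'(-7) = -2.
P(-7) = 13.

Res(f, -7) = (13)/(-2) = -13/2

Final answer: -13/2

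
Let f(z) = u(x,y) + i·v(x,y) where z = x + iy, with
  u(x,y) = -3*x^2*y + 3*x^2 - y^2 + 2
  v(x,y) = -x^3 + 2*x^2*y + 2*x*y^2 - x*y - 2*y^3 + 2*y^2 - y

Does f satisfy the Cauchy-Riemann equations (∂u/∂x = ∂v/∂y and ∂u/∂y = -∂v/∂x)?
∂u/∂x = -6*x*y + 6*x
∂v/∂y = 2*x^2 + 4*x*y - x - 6*y^2 + 4*y - 1
∂u/∂y = -3*x^2 - 2*y
∂v/∂x = -3*x^2 + 4*x*y + 2*y^2 - y
∂u/∂x ≠ ∂v/∂y and ∂u/∂y ≠ -∂v/∂x; the Cauchy-Riemann equations are not satisfied, so f is not analytic.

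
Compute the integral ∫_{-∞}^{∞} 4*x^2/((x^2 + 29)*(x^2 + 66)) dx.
4*pi*(-sqrt(29) + sqrt(66))/37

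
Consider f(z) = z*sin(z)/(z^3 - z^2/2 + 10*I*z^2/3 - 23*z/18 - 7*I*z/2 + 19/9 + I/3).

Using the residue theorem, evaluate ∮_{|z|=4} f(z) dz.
pi*(68/205 - 44*I/205)*sinh(2/3) + pi*(196/481 - 8*I/481)*sin(1 + I/3) + pi*(61344/98605 + 31068*I/98605)*sin(1/2 + 3*I)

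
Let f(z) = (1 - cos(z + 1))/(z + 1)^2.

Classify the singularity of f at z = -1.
Let u = z + 1. The argument of cos is z + 1 = u, so
  f = (1 - cos(u))/u^2 = ((u)^2/2 - (u)^4/24 + ...)/u^2 = 1/2 - (1/24)*u^2 + ...
The Laurent expansion about u = 0 has no negative powers; equivalently lim_{z→-1} f(z) = 1/2 exists and is finite.
So the singularity is removable.

Final answer: removable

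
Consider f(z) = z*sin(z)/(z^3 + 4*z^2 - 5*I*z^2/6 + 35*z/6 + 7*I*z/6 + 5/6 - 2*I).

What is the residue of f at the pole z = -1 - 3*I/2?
(-96/785 - 138*I/785)*sin(1 + 3*I/2)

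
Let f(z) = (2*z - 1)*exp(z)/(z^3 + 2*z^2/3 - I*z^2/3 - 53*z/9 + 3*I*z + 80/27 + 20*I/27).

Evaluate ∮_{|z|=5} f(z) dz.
By the residue theorem, ∮_C f(z) dz = 2πi · (sum of the residues of f at the poles inside |z| = 5).

The denominator factors as (z + 3 - 2*I/3)*(z - 2 + 2*I/3)*(z - 1/3 - I/3), so the singularities of f are simple poles at z = -3 + 2*I/3, z = 2 - 2*I/3, z = 1/3 + I/3.
  |-3 + 2*I/3|² = 85/9 < 25 = 5², so this pole is inside the contour.
  |2 - 2*I/3|² = 40/9 < 25 = 5², so this pole is inside the contour.
  |1/3 + I/3|² = 2/9 < 25 = 5², so this pole is inside the contour.

With P(z) = (2*z - 1)*exp(z) and Q(z) = z^3 + 2*z^2/3 - I*z^2/3 - 53*z/9 + 3*I*z + 80/27 + 20*I/27, each pole is simple, so Res(f, z₀) = P(z₀)/Q'(z₀) with Q'(z) = 3*z^2 + 4*z/3 - 2*I*z/3 - 53/9 + 3*I.
  Res(f, -3 + 2*I/3) = P(-3 + 2*I/3)/Q'(-3 + 2*I/3) = ((-7 + 4*I/3)*exp(-3 + 2*I/3))/(146/9 - 55*I/9) = (-9858/24341 - 1713*I/24341)*exp(-3 + 2*I/3)
  Res(f, 2 - 2*I/3) = P(2 - 2*I/3)/Q'(2 - 2*I/3) = ((3 - 4*I/3)*exp(2 - 2*I/3))/(7 - 65*I/9) = (2481/8194 + 999*I/8194)*exp(2 - 2*I/3)
  Res(f, 1/3 + I/3) = P(1/3 + I/3)/Q'(1/3 + I/3) = ((-1/3 + 2*I/3)*exp(1/3 + I/3))/(-47/9 + 35*I/9) = (351/3434 - 177*I/3434)*exp(1/3 + I/3)

Sum of residues inside C: (2481/8194 + 999*I/8194)*exp(2 - 2*I/3) + (351/3434 - 177*I/3434)*exp(1/3 + I/3) + (-9858/24341 - 1713*I/24341)*exp(-3 + 2*I/3)
∮_C f(z) dz = 2πi · ((2481/8194 + 999*I/8194)*exp(2 - 2*I/3) + (351/3434 - 177*I/3434)*exp(1/3 + I/3) + (-9858/24341 - 1713*I/24341)*exp(-3 + 2*I/3)) = pi*(3426/24341 - 19716*I/24341)*exp(-3 + 2*I/3) + pi*(177/1717 + 351*I/1717)*exp(1/3 + I/3) + pi*(-999/4097 + 2481*I/4097)*exp(2 - 2*I/3)

Final answer: pi*(3426/24341 - 19716*I/24341)*exp(-3 + 2*I/3) + pi*(177/1717 + 351*I/1717)*exp(1/3 + I/3) + pi*(-999/4097 + 2481*I/4097)*exp(2 - 2*I/3)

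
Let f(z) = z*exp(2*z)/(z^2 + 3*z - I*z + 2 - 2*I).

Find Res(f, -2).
(1 - I)*exp(-4)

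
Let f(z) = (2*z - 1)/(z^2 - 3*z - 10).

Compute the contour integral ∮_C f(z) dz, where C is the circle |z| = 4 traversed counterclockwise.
10*I*pi/7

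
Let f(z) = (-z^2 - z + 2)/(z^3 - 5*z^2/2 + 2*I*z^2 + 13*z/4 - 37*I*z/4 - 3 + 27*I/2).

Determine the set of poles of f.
The singularities of f are the zeros of the denominator. Factoring,
  z^3 - 5*z^2/2 + 2*I*z^2 + 13*z/4 - 37*I*z/4 - 3 + 27*I/2 = (z - 2 + I/2)*(z + 1 + 3*I)*(z - 3/2 - 3*I/2)
so the candidates are z = 2 - I/2, z = -1 - 3*I, z = 3/2 + 3*I/2.

Check the numerator P(z) = -z^2 - z + 2 at each one:
  P(2 - I/2) = -15/4 + 5*I/2 ≠ 0, so z = 2 - I/2 is a (simple) pole.
  P(-1 - 3*I) = 11 - 3*I ≠ 0, so z = -1 - 3*I is a (simple) pole.
  P(3/2 + 3*I/2) = 1/2 - 6*I ≠ 0, so z = 3/2 + 3*I/2 is a (simple) pole.

Poles of f: {-1 - 3*I, 3/2 + 3*I/2, 2 - I/2}

Final answer: {-1 - 3*I, 3/2 + 3*I/2, 2 - I/2}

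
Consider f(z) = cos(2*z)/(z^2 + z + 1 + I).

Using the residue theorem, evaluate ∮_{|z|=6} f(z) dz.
pi*(-4/5 + 2*I/5)*cosh(2) + pi*(4/5 - 2*I/5)*cos(2 - 2*I)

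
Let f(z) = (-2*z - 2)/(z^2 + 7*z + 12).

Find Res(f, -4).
-6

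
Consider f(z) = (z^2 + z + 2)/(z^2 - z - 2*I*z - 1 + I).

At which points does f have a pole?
{I, 1 + I}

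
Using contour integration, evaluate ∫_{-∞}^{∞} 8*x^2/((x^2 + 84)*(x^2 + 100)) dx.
Let f(z) = 8*z^2/((z^2 + 84)*(z^2 + 100)). The denominator has no real zeros and deg Q - deg P = 2 ≥ 2, so the integral of f over the upper semicircle |z| = R tends to 0 as R → ∞. Closing the contour in the upper half-plane,
  ∫_{-∞}^{∞} f(x) dx = 2πi · Σ Res(f, z_k)  over the poles with Im z_k > 0.

Zeros of the denominator: z^2 + 100 = 0 gives z = ±10*I; z^2 + 84 = 0 gives z = ±2*sqrt(21)*I.
Upper half-plane: z = 10*I, z = 2*sqrt(21)*I (simple).

Each pole is a simple zero of Q(z) = z^4 + 184*z^2 + 8400, so Res(f, z₀) = P(z₀)/Q'(z₀) with P(z) = 8*z^2, Q'(z) = 4*z^3 + 368*z:
  Res(f, 10*I) = (-800)/(-320*I) = -5*I/2
  Res(f, 2*sqrt(21)*I) = (-672)/(64*sqrt(21)*I) = sqrt(21)*I/2

Sum of residues: I*(-5 + sqrt(21))/2
∫_{-∞}^{∞} f(x) dx = 2πi · (I*(-5 + sqrt(21))/2) = pi*(5 - sqrt(21))

Final answer: pi*(5 - sqrt(21))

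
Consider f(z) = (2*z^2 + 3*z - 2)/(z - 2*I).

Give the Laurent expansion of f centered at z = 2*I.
Put w = z - (2*I), i.e. z = w + 2*I. The denominator is w, so it suffices to rewrite the numerator in powers of w.

P(z) = 2*z^2 + 3*z - 2
P(w + 2*I) = -10 + 6*I + (3 + 8*I)*w + 2*w^2

Dividing each term by w:
  f = (-10 + 6*I)/w + 3 + 8*I + 2*w

Substituting back w = z - 2*I:
  f(z) = (-10 + 6*I)/(z - 2*I) + 3 + 8*I + 2*(z - 2*I)

The series is finite because the numerator is a polynomial; the negative powers form the principal part, and the coefficient of 1/(z - 2*I) gives Res(f, 2*I) = -10 + 6*I.

Final answer: (-10 + 6*I)/(z - 2*I) + 3 + 8*I + 2*(z - 2*I)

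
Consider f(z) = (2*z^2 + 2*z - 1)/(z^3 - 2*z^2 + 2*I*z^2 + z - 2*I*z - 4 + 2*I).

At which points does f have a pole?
The singularities of f are the zeros of the denominator. Factoring,
  z^3 - 2*z^2 + 2*I*z^2 + z - 2*I*z - 4 + 2*I = (z - I)*(z + 2*I)*(z - 2 + I)
so the candidates are z = I, z = -2*I, z = 2 - I.

Check the numerator P(z) = 2*z^2 + 2*z - 1 at each one:
  P(I) = -3 + 2*I ≠ 0, so z = I is a (simple) pole.
  P(-2*I) = -9 - 4*I ≠ 0, so z = -2*I is a (simple) pole.
  P(2 - I) = 9 - 10*I ≠ 0, so z = 2 - I is a (simple) pole.

Poles of f: {-2*I, I, 2 - I}

Final answer: {-2*I, I, 2 - I}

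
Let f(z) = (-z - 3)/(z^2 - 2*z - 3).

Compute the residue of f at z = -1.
1/2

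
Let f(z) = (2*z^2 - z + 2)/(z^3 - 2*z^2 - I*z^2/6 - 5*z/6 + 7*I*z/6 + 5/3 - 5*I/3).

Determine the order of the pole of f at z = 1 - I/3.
Factor the denominator:
  z^3 - 2*z^2 - I*z^2/6 - 5*z/6 + 7*I*z/6 + 5/3 - 5*I/3 = (z - 1 + I/3)*(z - 2)*(z + 1 - I/2)

The numerator P(z) = 2*z^2 - z + 2 has P(1 - I/3) = 25/9 - I ≠ 0, so no factor of (z - 1 + I/3) cancels.
Near z = 1 - I/3 we can therefore write f(z) = g(z)/(z - 1 + I/3) with g analytic at 1 - I/3 and g(1 - I/3) ≠ 0 (g is the numerator divided by the remaining denominator factors).

Hence z = 1 - I/3 is a pole of order 1.

Final answer: 1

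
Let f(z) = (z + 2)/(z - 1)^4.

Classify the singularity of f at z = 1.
Write f(z) = g(z)/(z - 1)^4 with g(z) = z + 2.
g is entire and g(1) = 3 ≠ 0, so no factor of (z - 1) cancels: the Laurent expansion of f about z = 1 starts at the power -4, i.e. lim_{z→z₀} (z - z₀)^4 f(z) = 3 is finite and nonzero.
So z = 1 is a pole of order 4.

Final answer: pole of order 4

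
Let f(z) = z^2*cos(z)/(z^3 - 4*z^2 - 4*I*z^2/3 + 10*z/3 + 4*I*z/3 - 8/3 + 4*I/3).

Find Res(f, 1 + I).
Write f(z) = P(z)/Q(z) with P(z) = z^2*cos(z) and Q(z) = z^3 - 4*z^2 - 4*I*z^2/3 + 10*z/3 + 4*I*z/3 - 8/3 + 4*I/3.
The denominator factors as Q(z) = (z - 1 - I)*(z + 2*I/3)*(z - 3 - I), so z = 1 + I is a simple zero of Q and P is analytic there; z = 1 + I is therefore a simple pole and
  Res(f, z₀) = P(z₀)/Q'(z₀).

Q'(z) = 3*z^2 - 8*z - 8*I*z/3 + 10/3 + 4*I/3, so Q'(1 + I) = -2 - 10*I/3.
P(1 + I) = 2*I*cos(1 + I).

Res(f, 1 + I) = (2*I*cos(1 + I))/(-2 - 10*I/3) = (-15/34 - 9*I/34)*cos(1 + I)

Final answer: (-15/34 - 9*I/34)*cos(1 + I)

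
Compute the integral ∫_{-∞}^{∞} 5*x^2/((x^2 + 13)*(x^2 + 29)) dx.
Let f(z) = 5*z^2/((z^2 + 13)*(z^2 + 29)). The denominator has no real zeros and deg Q - deg P = 2 ≥ 2, so the integral of f over the upper semicircle |z| = R tends to 0 as R → ∞. Closing the contour in the upper half-plane,
  ∫_{-∞}^{∞} f(x) dx = 2πi · Σ Res(f, z_k)  over the poles with Im z_k > 0.

Zeros of the denominator: z^2 + 29 = 0 gives z = ±sqrt(29)*I; z^2 + 13 = 0 gives z = ±sqrt(13)*I.
Upper half-plane: z = sqrt(13)*I, z = sqrt(29)*I (simple).

Each pole is a simple zero of Q(z) = z^4 + 42*z^2 + 377, so Res(f, z₀) = P(z₀)/Q'(z₀) with P(z) = 5*z^2, Q'(z) = 4*z^3 + 84*z:
  Res(f, sqrt(13)*I) = (-65)/(32*sqrt(13)*I) = 5*sqrt(13)*I/32
  Res(f, sqrt(29)*I) = (-145)/(-32*sqrt(29)*I) = -5*sqrt(29)*I/32

Sum of residues: 5*I*(-sqrt(29) + sqrt(13))/32
∫_{-∞}^{∞} f(x) dx = 2πi · (5*I*(-sqrt(29) + sqrt(13))/32) = 5*pi*(-sqrt(13) + sqrt(29))/16

Final answer: 5*pi*(-sqrt(13) + sqrt(29))/16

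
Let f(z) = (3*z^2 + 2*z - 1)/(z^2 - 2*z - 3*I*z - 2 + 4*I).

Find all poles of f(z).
The singularities of f are the zeros of the denominator. Factoring,
  z^2 - 2*z - 3*I*z - 2 + 4*I = (z - 2*I)*(z - 2 - I)
so the candidates are z = 2*I, z = 2 + I.

Check the numerator P(z) = 3*z^2 + 2*z - 1 at each one:
  P(2*I) = -13 + 4*I ≠ 0, so z = 2*I is a (simple) pole.
  P(2 + I) = 12 + 14*I ≠ 0, so z = 2 + I is a (simple) pole.

Poles of f: {2*I, 2 + I}

Final answer: {2*I, 2 + I}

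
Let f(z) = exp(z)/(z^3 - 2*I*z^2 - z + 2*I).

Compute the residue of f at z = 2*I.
Write f(z) = P(z)/Q(z) with P(z) = exp(z) and Q(z) = z^3 - 2*I*z^2 - z + 2*I.
The denominator factors as Q(z) = (z + 1)*(z - 1)*(z - 2*I), so z = 2*I is a simple zero of Q and P is analytic there; z = 2*I is therefore a simple pole and
  Res(f, z₀) = P(z₀)/Q'(z₀).

Q'(z) = 3*z^2 - 4*I*z - 1, so Q'(2*I) = -5.
P(2*I) = exp(2*I).

Res(f, 2*I) = (exp(2*I))/(-5) = -exp(2*I)/5

Final answer: -exp(2*I)/5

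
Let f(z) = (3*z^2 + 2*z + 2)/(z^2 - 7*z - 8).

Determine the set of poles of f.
The singularities of f are the zeros of the denominator. Factoring,
  z^2 - 7*z - 8 = (z + 1)*(z - 8)
so the candidates are z = -1, z = 8.

Check the numerator P(z) = 3*z^2 + 2*z + 2 at each one:
  P(-1) = 3 ≠ 0, so z = -1 is a (simple) pole.
  P(8) = 210 ≠ 0, so z = 8 is a (simple) pole.

Poles of f: {-1, 8}

Final answer: {-1, 8}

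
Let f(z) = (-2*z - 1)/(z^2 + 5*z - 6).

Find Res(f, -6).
-11/7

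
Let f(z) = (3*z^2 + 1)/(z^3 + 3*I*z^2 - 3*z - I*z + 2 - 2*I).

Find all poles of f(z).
{-1 - I, -2*I, 1}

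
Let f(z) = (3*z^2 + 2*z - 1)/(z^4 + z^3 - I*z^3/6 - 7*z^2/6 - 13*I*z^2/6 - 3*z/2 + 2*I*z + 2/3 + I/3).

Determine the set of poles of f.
The singularities of f are the zeros of the denominator. Factoring,
  z^4 + z^3 - I*z^3/6 - 7*z^2/6 - 13*I*z^2/6 - 3*z/2 + 2*I*z + 2/3 + I/3 = (z - 1)*(z - 2*I/3)*(z - I/2)*(z + 2 + I)
so the candidates are z = 1, z = 2*I/3, z = I/2, z = -2 - I.

Check the numerator P(z) = 3*z^2 + 2*z - 1 at each one:
  P(1) = 4 ≠ 0, so z = 1 is a (simple) pole.
  P(2*I/3) = -7/3 + 4*I/3 ≠ 0, so z = 2*I/3 is a (simple) pole.
  P(I/2) = -7/4 + I ≠ 0, so z = I/2 is a (simple) pole.
  P(-2 - I) = 4 + 10*I ≠ 0, so z = -2 - I is a (simple) pole.

Poles of f: {-2 - I, I/2, 2*I/3, 1}

Final answer: {-2 - I, I/2, 2*I/3, 1}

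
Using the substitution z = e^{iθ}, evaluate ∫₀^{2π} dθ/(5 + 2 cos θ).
2*sqrt(21)*pi/21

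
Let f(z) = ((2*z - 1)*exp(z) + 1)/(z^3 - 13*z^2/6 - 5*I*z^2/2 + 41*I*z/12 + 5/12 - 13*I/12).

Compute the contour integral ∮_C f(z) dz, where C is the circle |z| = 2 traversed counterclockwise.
pi*(-72/13 + 48*I/13)*exp(1 + I) + pi*(72/13 - 48*I/13)*exp(2/3 + 3*I/2)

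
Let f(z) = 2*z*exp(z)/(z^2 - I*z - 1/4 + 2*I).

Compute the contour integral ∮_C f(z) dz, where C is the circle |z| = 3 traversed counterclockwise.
pi*(1/2 + 5*I/2)*exp(-1 + 3*I/2) + pi*(-1/2 + 3*I/2)*exp(1 - I/2)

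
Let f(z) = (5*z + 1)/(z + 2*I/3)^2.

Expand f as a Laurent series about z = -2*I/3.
Put w = z - (-2*I/3), i.e. z = w - 2*I/3. The denominator is w^2, so it suffices to rewrite the numerator in powers of w.

P(z) = 5*z + 1
P(w - 2*I/3) = 1 - 10*I/3 + 5*w

Dividing each term by w^2:
  f = (1 - 10*I/3)/w^2 + 5/w

Substituting back w = z + 2*I/3:
  f(z) = (1 - 10*I/3)/(z + 2*I/3)^2 + 5/(z + 2*I/3)

The series is finite because the numerator is a polynomial; the negative powers form the principal part, and the coefficient of 1/(z + 2*I/3) gives Res(f, -2*I/3) = 5.

Final answer: (1 - 10*I/3)/(z + 2*I/3)^2 + 5/(z + 2*I/3)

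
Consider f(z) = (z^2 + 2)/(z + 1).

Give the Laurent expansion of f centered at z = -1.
3/(z + 1) - 2 + (z + 1)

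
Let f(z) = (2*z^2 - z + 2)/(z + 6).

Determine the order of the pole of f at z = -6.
Factor the denominator:
  z + 6 = (z + 6)

The numerator P(z) = 2*z^2 - z + 2 has P(-6) = 80 ≠ 0, so no factor of (z + 6) cancels.
Near z = -6 we can therefore write f(z) = g(z)/(z + 6) with g analytic at -6 and g(-6) ≠ 0 (g is just the numerator).

Hence z = -6 is a pole of order 1.

Final answer: 1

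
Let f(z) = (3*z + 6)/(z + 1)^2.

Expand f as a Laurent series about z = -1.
Put w = z - (-1), i.e. z = w - 1. The denominator is w^2, so it suffices to rewrite the numerator in powers of w.

P(z) = 3*z + 6
P(w - 1) = 3 + 3*w

Dividing each term by w^2:
  f = 3/w^2 + 3/w

Substituting back w = z + 1:
  f(z) = 3/(z + 1)^2 + 3/(z + 1)

The series is finite because the numerator is a polynomial; the negative powers form the principal part, and the coefficient of 1/(z + 1) gives Res(f, -1) = 3.

Final answer: 3/(z + 1)^2 + 3/(z + 1)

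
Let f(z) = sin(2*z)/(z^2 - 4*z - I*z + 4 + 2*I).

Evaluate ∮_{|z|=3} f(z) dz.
By the residue theorem, ∮_C f(z) dz = 2πi · (sum of the residues of f at the poles inside |z| = 3).

The denominator factors as (z - 2 - I)*(z - 2), so the singularities of f are simple poles at z = 2 + I, z = 2.
  |2 + I|² = 5 < 9 = 3², so this pole is inside the contour.
  |2|² = 4 < 9 = 3², so this pole is inside the contour.

With P(z) = sin(2*z) and Q(z) = z^2 - 4*z - I*z + 4 + 2*I, each pole is simple, so Res(f, z₀) = P(z₀)/Q'(z₀) with Q'(z) = 2*z - 4 - I.
  Res(f, 2 + I) = P(2 + I)/Q'(2 + I) = (sin(4 + 2*I))/(I) = -I*sin(4 + 2*I)
  Res(f, 2) = P(2)/Q'(2) = (sin(4))/(-I) = I*sin(4)

Sum of residues inside C: I*sin(4) - I*sin(4 + 2*I)
∮_C f(z) dz = 2πi · (I*sin(4) - I*sin(4 + 2*I)) = -2*pi*sin(4) + 2*pi*sin(4 + 2*I)

Final answer: -2*pi*sin(4) + 2*pi*sin(4 + 2*I)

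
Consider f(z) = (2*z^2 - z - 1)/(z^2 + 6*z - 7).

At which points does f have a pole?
The singularities of f are the zeros of the denominator. Factoring,
  z^2 + 6*z - 7 = (z + 7)*(z - 1)
so the candidates are z = -7, z = 1.

Check the numerator P(z) = 2*z^2 - z - 1 at each one:
  P(-7) = 104 ≠ 0, so z = -7 is a (simple) pole.
  P(1) = 0, so the factor (z - 1) cancels and z = 1 is only a removable singularity, not a pole.

Poles of f: {-7}

Final answer: {-7}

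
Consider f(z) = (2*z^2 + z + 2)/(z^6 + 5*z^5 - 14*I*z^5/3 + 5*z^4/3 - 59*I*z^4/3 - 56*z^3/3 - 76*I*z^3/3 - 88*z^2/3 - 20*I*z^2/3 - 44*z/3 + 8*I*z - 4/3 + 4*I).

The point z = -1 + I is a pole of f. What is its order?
Factor the denominator:
  z^6 + 5*z^5 - 14*I*z^5/3 + 5*z^4/3 - 59*I*z^4/3 - 56*z^3/3 - 76*I*z^3/3 - 88*z^2/3 - 20*I*z^2/3 - 44*z/3 + 8*I*z - 4/3 + 4*I = (z + 1 - I)^4*(z - I)*(z + 1 + I/3)

The numerator P(z) = 2*z^2 + z + 2 has P(-1 + I) = 1 - 3*I ≠ 0, so no factor of (z + 1 - I) cancels.
Near z = -1 + I we can therefore write f(z) = g(z)/(z + 1 - I)^4 with g analytic at -1 + I and g(-1 + I) ≠ 0 (g is the numerator divided by the remaining denominator factors).

Hence z = -1 + I is a pole of order 4.

Final answer: 4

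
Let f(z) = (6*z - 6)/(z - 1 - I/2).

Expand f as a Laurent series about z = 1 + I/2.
Put w = z - (1 + I/2), i.e. z = w + 1 + I/2. The denominator is w, so it suffices to rewrite the numerator in powers of w.

P(z) = 6*z - 6
P(w + 1 + I/2) = 3*I + 6*w

Dividing each term by w:
  f = 3*I/w + 6

Substituting back w = z - 1 - I/2:
  f(z) = 3*I/(z - 1 - I/2) + 6

The series is finite because the numerator is a polynomial; the negative powers form the principal part, and the coefficient of 1/(z - 1 - I/2) gives Res(f, 1 + I/2) = 3*I.

Final answer: 3*I/(z - 1 - I/2) + 6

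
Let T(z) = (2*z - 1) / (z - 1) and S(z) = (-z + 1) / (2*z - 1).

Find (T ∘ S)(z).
(T ∘ S)(z) = T(S(z)) = ((2)*S(z) + (-1))/((1)*S(z) + (-1)). Multiply numerator and denominator by 2*z - 1:
  numerator:   (2)*(-z + 1) + (-1)*(2*z - 1) = -4*z + 3
  denominator: (1)*(-z + 1) + (-1)*(2*z - 1) = -3*z + 2
(T ∘ S)(z) = (-4*z + 3)/(-3*z + 2) = (4*z - 3)/(3*z - 2)

Final answer: (4*z - 3)/(3*z - 2)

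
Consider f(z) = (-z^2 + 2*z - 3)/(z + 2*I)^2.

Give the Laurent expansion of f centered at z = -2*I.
Put w = z - (-2*I), i.e. z = w - 2*I. The denominator is w^2, so it suffices to rewrite the numerator in powers of w.

P(z) = -z^2 + 2*z - 3
P(w - 2*I) = 1 - 4*I + (2 + 4*I)*w - w^2

Dividing each term by w^2:
  f = (1 - 4*I)/w^2 + (2 + 4*I)/w - 1

Substituting back w = z + 2*I:
  f(z) = (1 - 4*I)/(z + 2*I)^2 + (2 + 4*I)/(z + 2*I) - 1

The series is finite because the numerator is a polynomial; the negative powers form the principal part, and the coefficient of 1/(z + 2*I) gives Res(f, -2*I) = 2 + 4*I.

Final answer: (1 - 4*I)/(z + 2*I)^2 + (2 + 4*I)/(z + 2*I) - 1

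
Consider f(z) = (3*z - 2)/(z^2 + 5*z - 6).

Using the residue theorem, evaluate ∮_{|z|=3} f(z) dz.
By the residue theorem, ∮_C f(z) dz = 2πi · (sum of the residues of f at the poles inside |z| = 3).

The denominator factors as (z + 6)*(z - 1), so the singularities of f are simple poles at z = -6, z = 1.
  |-6|² = 36 > 9 = 3², so this pole is outside the contour.
  |1|² = 1 < 9 = 3², so this pole is inside the contour.

With P(z) = 3*z - 2 and Q(z) = z^2 + 5*z - 6, each pole is simple, so Res(f, z₀) = P(z₀)/Q'(z₀) with Q'(z) = 2*z + 5.
  Res(f, 1) = P(1)/Q'(1) = (1)/(7) = 1/7

∮_C f(z) dz = 2πi · (1/7) = 2*I*pi/7

Final answer: 2*I*pi/7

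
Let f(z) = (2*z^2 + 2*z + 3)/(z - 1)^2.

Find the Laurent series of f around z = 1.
7/(z - 1)^2 + 6/(z - 1) + 2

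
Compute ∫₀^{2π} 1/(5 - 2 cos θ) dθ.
Call the integral J. The integrand is 2π-periodic and we integrate over a full period, so shifting θ does not change the value (θ → θ + π flips the sign of the trig term). Hence
  J = ∫₀^{2π} dθ/(5 + 2 cos θ).
Put z = e^{iθ}: then cos θ = (z + 1/z)/2, dθ = dz/(iz), and z runs once counterclockwise around |z| = 1:
  J = ∮_{|z|=1} 1/(5 + 2*(z + 1/z)/2) · dz/(iz) = (2/i) ∮_{|z|=1} dz/(2*z^2 + 10*z + 2).
The roots of 2*z^2 + 10*z + 2 are z = (-5 ± sqrt(5^2 - 2^2))/2, with sqrt(21) = sqrt(21); their product is 1, so only z₊ = -5/2 + sqrt(21)/2 lies inside the unit circle (z₋ = -5/2 - sqrt(21)/2 lies outside).
z₊ is a simple zero of q(z) = 2*z^2 + 10*z + 2, so Res(1/q, z₊) = 1/q'(z₊) with q'(z) = 4*z + 10; and q'(z₊) = 2*(z₊ - z₋) = 2*sqrt(21).
Therefore J = (2/i) · 2πi · 1/(2*sqrt(21)) = 2*pi/(sqrt(21)) = 2*sqrt(21)*pi/21

Final answer: 2*sqrt(21)*pi/21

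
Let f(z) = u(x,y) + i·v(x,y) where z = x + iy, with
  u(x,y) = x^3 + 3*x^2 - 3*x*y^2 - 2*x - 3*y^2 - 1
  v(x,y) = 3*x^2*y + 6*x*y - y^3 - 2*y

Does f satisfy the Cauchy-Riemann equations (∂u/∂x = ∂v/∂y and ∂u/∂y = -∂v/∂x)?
∂u/∂x = 3*x^2 + 6*x - 3*y^2 - 2
∂v/∂y = 3*x^2 + 6*x - 3*y^2 - 2
∂u/∂y = -6*x*y - 6*y
∂v/∂x = 6*x*y + 6*y
∂u/∂x = ∂v/∂y and ∂u/∂y = -∂v/∂x hold identically; f is analytic.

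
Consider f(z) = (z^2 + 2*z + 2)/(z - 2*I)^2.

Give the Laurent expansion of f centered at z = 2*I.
Put w = z - (2*I), i.e. z = w + 2*I. The denominator is w^2, so it suffices to rewrite the numerator in powers of w.

P(z) = z^2 + 2*z + 2
P(w + 2*I) = -2 + 4*I + (2 + 4*I)*w + w^2

Dividing each term by w^2:
  f = (-2 + 4*I)/w^2 + (2 + 4*I)/w + 1

Substituting back w = z - 2*I:
  f(z) = (-2 + 4*I)/(z - 2*I)^2 + (2 + 4*I)/(z - 2*I) + 1

The series is finite because the numerator is a polynomial; the negative powers form the principal part, and the coefficient of 1/(z - 2*I) gives Res(f, 2*I) = 2 + 4*I.

Final answer: (-2 + 4*I)/(z - 2*I)^2 + (2 + 4*I)/(z - 2*I) + 1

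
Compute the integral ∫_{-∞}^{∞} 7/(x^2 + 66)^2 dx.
Let f(z) = 7/(z^2 + 66)^2. The denominator has no real zeros and deg Q - deg P = 4 ≥ 2, so the integral of f over the upper semicircle |z| = R tends to 0 as R → ∞. Closing the contour in the upper half-plane,
  ∫_{-∞}^{∞} f(x) dx = 2πi · Σ Res(f, z_k)  over the poles with Im z_k > 0.

Zeros of the denominator: z^2 + 66 = 0 gives z = ±sqrt(66)*I.
Upper half-plane: z = sqrt(66)*I (a pole of order 2).

Write f(z) = g(z)/(z - sqrt(66)*I)^2 with g(z) = 7/(z + sqrt(66)*I)^2. For a double pole, Res(f, z₀) = g'(z₀):
  g'(z) = -14/(z + sqrt(66)*I)^3
  Res(f, sqrt(66)*I) = g'(sqrt(66)*I) = -7*sqrt(66)*I/17424

∫_{-∞}^{∞} f(x) dx = 2πi · (-7*sqrt(66)*I/17424) = 7*sqrt(66)*pi/8712

Final answer: 7*sqrt(66)*pi/8712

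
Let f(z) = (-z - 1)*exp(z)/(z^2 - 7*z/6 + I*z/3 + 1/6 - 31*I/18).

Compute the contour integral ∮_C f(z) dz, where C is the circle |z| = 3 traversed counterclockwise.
By the residue theorem, ∮_C f(z) dz = 2πi · (sum of the residues of f at the poles inside |z| = 3).

The denominator factors as (z - 3/2 - 2*I/3)*(z + 1/3 + I), so the singularities of f are simple poles at z = 3/2 + 2*I/3, z = -1/3 - I.
  |3/2 + 2*I/3|² = 97/36 < 9 = 3², so this pole is inside the contour.
  |-1/3 - I|² = 10/9 < 9 = 3², so this pole is inside the contour.

With P(z) = (-z - 1)*exp(z) and Q(z) = z^2 - 7*z/6 + I*z/3 + 1/6 - 31*I/18, each pole is simple, so Res(f, z₀) = P(z₀)/Q'(z₀) with Q'(z) = 2*z - 7/6 + I/3.
  Res(f, 3/2 + 2*I/3) = P(3/2 + 2*I/3)/Q'(3/2 + 2*I/3) = ((-5/2 - 2*I/3)*exp(3/2 + 2*I/3))/(11/6 + 5*I/3) = (-205/221 + 106*I/221)*exp(3/2 + 2*I/3)
  Res(f, -1/3 - I) = P(-1/3 - I)/Q'(-1/3 - I) = ((-2/3 + I)*exp(-1/3 - I))/(-11/6 - 5*I/3) = (-16/221 - 106*I/221)*exp(-1/3 - I)

Sum of residues inside C: (-205/221 + 106*I/221)*exp(3/2 + 2*I/3) + (-16/221 - 106*I/221)*exp(-1/3 - I)
∮_C f(z) dz = 2πi · ((-205/221 + 106*I/221)*exp(3/2 + 2*I/3) + (-16/221 - 106*I/221)*exp(-1/3 - I)) = pi*(-212/221 - 410*I/221)*exp(3/2 + 2*I/3) + pi*(212/221 - 32*I/221)*exp(-1/3 - I)

Final answer: pi*(-212/221 - 410*I/221)*exp(3/2 + 2*I/3) + pi*(212/221 - 32*I/221)*exp(-1/3 - I)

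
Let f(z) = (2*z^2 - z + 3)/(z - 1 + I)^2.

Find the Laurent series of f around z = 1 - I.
(2 - 3*I)/(z - 1 + I)^2 + (3 - 4*I)/(z - 1 + I) + 2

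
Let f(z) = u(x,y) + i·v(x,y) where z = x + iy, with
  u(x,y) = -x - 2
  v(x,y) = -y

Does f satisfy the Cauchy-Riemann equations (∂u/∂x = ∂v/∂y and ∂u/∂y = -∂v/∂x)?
∂u/∂x = -1
∂v/∂y = -1
∂u/∂y = 0
∂v/∂x = 0
∂u/∂x = ∂v/∂y and ∂u/∂y = -∂v/∂x hold identically; f is analytic.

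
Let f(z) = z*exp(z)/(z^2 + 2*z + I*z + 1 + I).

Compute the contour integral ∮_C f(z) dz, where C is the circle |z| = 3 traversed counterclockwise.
-2*pi*exp(-1) + pi*(2 + 2*I)*exp(-1 - I)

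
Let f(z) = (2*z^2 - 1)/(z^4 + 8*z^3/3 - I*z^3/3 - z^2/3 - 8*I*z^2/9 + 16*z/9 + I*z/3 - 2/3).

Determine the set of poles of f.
The singularities of f are the zeros of the denominator. Factoring,
  z^4 + 8*z^3/3 - I*z^3/3 - z^2/3 - 8*I*z^2/9 + 16*z/9 + I*z/3 - 2/3 = (z + 3)*(z + 2*I/3)*(z - I)*(z - 1/3)
so the candidates are z = -3, z = -2*I/3, z = I, z = 1/3.

Check the numerator P(z) = 2*z^2 - 1 at each one:
  P(-3) = 17 ≠ 0, so z = -3 is a (simple) pole.
  P(-2*I/3) = -17/9 ≠ 0, so z = -2*I/3 is a (simple) pole.
  P(I) = -3 ≠ 0, so z = I is a (simple) pole.
  P(1/3) = -7/9 ≠ 0, so z = 1/3 is a (simple) pole.

Poles of f: {-3, -2*I/3, I, 1/3}

Final answer: {-3, -2*I/3, I, 1/3}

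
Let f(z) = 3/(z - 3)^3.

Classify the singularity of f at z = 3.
Write f(z) = g(z)/(z - 3)^3 with g(z) = 3.
g is entire and g(3) = 3 ≠ 0, so no factor of (z - 3) cancels: the Laurent expansion of f about z = 3 starts at the power -3, i.e. lim_{z→z₀} (z - z₀)^3 f(z) = 3 is finite and nonzero.
So z = 3 is a pole of order 3.

Final answer: pole of order 3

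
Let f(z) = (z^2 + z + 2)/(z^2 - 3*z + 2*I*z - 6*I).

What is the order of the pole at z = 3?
Factor the denominator:
  z^2 - 3*z + 2*I*z - 6*I = (z - 3)*(z + 2*I)

The numerator P(z) = z^2 + z + 2 has P(3) = 14 ≠ 0, so no factor of (z - 3) cancels.
Near z = 3 we can therefore write f(z) = g(z)/(z - 3) with g analytic at 3 and g(3) ≠ 0 (g is the numerator divided by the remaining denominator factors).

Hence z = 3 is a pole of order 1.

Final answer: 1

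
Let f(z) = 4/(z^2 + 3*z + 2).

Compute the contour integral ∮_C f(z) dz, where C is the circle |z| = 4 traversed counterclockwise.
By the residue theorem, ∮_C f(z) dz = 2πi · (sum of the residues of f at the poles inside |z| = 4).

The denominator factors as (z + 1)*(z + 2), so the singularities of f are simple poles at z = -1, z = -2.
  |-1|² = 1 < 16 = 4², so this pole is inside the contour.
  |-2|² = 4 < 16 = 4², so this pole is inside the contour.

With P(z) = 4 and Q(z) = z^2 + 3*z + 2, each pole is simple, so Res(f, z₀) = P(z₀)/Q'(z₀) with Q'(z) = 2*z + 3.
  Res(f, -1) = P(-1)/Q'(-1) = (4)/(1) = 4
  Res(f, -2) = P(-2)/Q'(-2) = (4)/(-1) = -4

Sum of residues inside C: 0
∮_C f(z) dz = 2πi · (0) = 0

Final answer: 0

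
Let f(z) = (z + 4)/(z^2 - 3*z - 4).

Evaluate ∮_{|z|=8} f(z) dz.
By the residue theorem, ∮_C f(z) dz = 2πi · (sum of the residues of f at the poles inside |z| = 8).

The denominator factors as (z - 4)*(z + 1), so the singularities of f are simple poles at z = 4, z = -1.
  |4|² = 16 < 64 = 8², so this pole is inside the contour.
  |-1|² = 1 < 64 = 8², so this pole is inside the contour.

With P(z) = z + 4 and Q(z) = z^2 - 3*z - 4, each pole is simple, so Res(f, z₀) = P(z₀)/Q'(z₀) with Q'(z) = 2*z - 3.
  Res(f, 4) = P(4)/Q'(4) = (8)/(5) = 8/5
  Res(f, -1) = P(-1)/Q'(-1) = (3)/(-5) = -3/5

Sum of residues inside C: 1
∮_C f(z) dz = 2πi · (1) = 2*I*pi

Final answer: 2*I*pi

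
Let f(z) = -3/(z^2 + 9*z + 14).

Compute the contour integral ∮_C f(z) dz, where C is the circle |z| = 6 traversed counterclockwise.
By the residue theorem, ∮_C f(z) dz = 2πi · (sum of the residues of f at the poles inside |z| = 6).

The denominator factors as (z + 7)*(z + 2), so the singularities of f are simple poles at z = -7, z = -2.
  |-7|² = 49 > 36 = 6², so this pole is outside the contour.
  |-2|² = 4 < 36 = 6², so this pole is inside the contour.

With P(z) = -3 and Q(z) = z^2 + 9*z + 14, each pole is simple, so Res(f, z₀) = P(z₀)/Q'(z₀) with Q'(z) = 2*z + 9.
  Res(f, -2) = P(-2)/Q'(-2) = (-3)/(5) = -3/5

∮_C f(z) dz = 2πi · (-3/5) = -6*I*pi/5

Final answer: -6*I*pi/5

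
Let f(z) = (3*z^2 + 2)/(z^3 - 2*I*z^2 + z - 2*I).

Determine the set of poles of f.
{-I, I, 2*I}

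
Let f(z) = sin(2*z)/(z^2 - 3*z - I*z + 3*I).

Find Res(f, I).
(1/10 - 3*I/10)*sinh(2)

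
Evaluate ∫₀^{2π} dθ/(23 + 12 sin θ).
Call the integral J. The integrand is 2π-periodic and we integrate over a full period, so shifting θ does not change the value (θ → θ + π/2 turns sin θ into cos θ). Hence
  J = ∫₀^{2π} dθ/(23 + 12 cos θ).
Put z = e^{iθ}: then cos θ = (z + 1/z)/2, dθ = dz/(iz), and z runs once counterclockwise around |z| = 1:
  J = ∮_{|z|=1} 1/(23 + 12*(z + 1/z)/2) · dz/(iz) = (2/i) ∮_{|z|=1} dz/(12*z^2 + 46*z + 12).
The roots of 12*z^2 + 46*z + 12 are z = (-23 ± sqrt(23^2 - 12^2))/12, with sqrt(385) = sqrt(385); their product is 1, so only z₊ = -23/12 + sqrt(385)/12 lies inside the unit circle (z₋ = -23/12 - sqrt(385)/12 lies outside).
z₊ is a simple zero of q(z) = 12*z^2 + 46*z + 12, so Res(1/q, z₊) = 1/q'(z₊) with q'(z) = 24*z + 46; and q'(z₊) = 12*(z₊ - z₋) = 2*sqrt(385).
Therefore J = (2/i) · 2πi · 1/(2*sqrt(385)) = 2*pi/(sqrt(385)) = 2*sqrt(385)*pi/385

Final answer: 2*sqrt(385)*pi/385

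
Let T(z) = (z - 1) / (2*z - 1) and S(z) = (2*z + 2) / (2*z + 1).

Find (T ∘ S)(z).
(T ∘ S)(z) = T(S(z)) = ((1)*S(z) + (-1))/((2)*S(z) + (-1)). Multiply numerator and denominator by 2*z + 1:
  numerator:   (1)*(2*z + 2) + (-1)*(2*z + 1) = 1
  denominator: (2)*(2*z + 2) + (-1)*(2*z + 1) = 2*z + 3
(T ∘ S)(z) = 1/(2*z + 3)

Final answer: 1/(2*z + 3)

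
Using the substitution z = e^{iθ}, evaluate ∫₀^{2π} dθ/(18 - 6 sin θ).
sqrt(2)*pi/12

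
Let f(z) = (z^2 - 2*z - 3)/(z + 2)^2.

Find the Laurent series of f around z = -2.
Put w = z - (-2), i.e. z = w - 2. The denominator is w^2, so it suffices to rewrite the numerator in powers of w.

P(z) = z^2 - 2*z - 3
P(w - 2) = 5 - 6*w + w^2

Dividing each term by w^2:
  f = 5/w^2 - 6/w + 1

Substituting back w = z + 2:
  f(z) = 5/(z + 2)^2 - 6/(z + 2) + 1

The series is finite because the numerator is a polynomial; the negative powers form the principal part, and the coefficient of 1/(z + 2) gives Res(f, -2) = -6.

Final answer: 5/(z + 2)^2 - 6/(z + 2) + 1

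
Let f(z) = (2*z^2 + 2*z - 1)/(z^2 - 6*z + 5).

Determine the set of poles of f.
The singularities of f are the zeros of the denominator. Factoring,
  z^2 - 6*z + 5 = (z - 1)*(z - 5)
so the candidates are z = 1, z = 5.

Check the numerator P(z) = 2*z^2 + 2*z - 1 at each one:
  P(1) = 3 ≠ 0, so z = 1 is a (simple) pole.
  P(5) = 59 ≠ 0, so z = 5 is a (simple) pole.

Poles of f: {1, 5}

Final answer: {1, 5}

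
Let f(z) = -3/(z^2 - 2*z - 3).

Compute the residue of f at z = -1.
Write f(z) = P(z)/Q(z) with P(z) = -3 and Q(z) = z^2 - 2*z - 3.
The denominator factors as Q(z) = (z - 3)*(z + 1), so z = -1 is a simple zero of Q and P is analytic there; z = -1 is therefore a simple pole and
  Res(f, z₀) = P(z₀)/Q'(z₀).

Q'(z) = 2*z - 2, so Q'(-1) = -4.
P(-1) = -3.

Res(f, -1) = (-3)/(-4) = 3/4

Final answer: 3/4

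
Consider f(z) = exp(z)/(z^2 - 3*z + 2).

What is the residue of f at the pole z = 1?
Write f(z) = P(z)/Q(z) with P(z) = exp(z) and Q(z) = z^2 - 3*z + 2.
The denominator factors as Q(z) = (z - 1)*(z - 2), so z = 1 is a simple zero of Q and P is analytic there; z = 1 is therefore a simple pole and
  Res(f, z₀) = P(z₀)/Q'(z₀).

Q'(z) = 2*z - 3, so Q'(1) = -1.
P(1) = exp(1).

Res(f, 1) = (exp(1))/(-1) = -exp(1)

Final answer: -exp(1)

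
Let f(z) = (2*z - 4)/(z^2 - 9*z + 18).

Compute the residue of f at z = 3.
Write f(z) = P(z)/Q(z) with P(z) = 2*z - 4 and Q(z) = z^2 - 9*z + 18.
The denominator factors as Q(z) = (z - 6)*(z - 3), so z = 3 is a simple zero of Q and P is analytic there; z = 3 is therefore a simple pole and
  Res(f, z₀) = P(z₀)/Q'(z₀).

Q'(z) = 2*z - 9, so Q'(3) = -3.
P(3) = 2.

Res(f, 3) = (2)/(-3) = -2/3

Final answer: -2/3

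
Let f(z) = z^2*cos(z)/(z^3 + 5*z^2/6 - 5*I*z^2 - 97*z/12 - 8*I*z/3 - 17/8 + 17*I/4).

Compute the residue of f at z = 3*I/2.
Write f(z) = P(z)/Q(z) with P(z) = z^2*cos(z) and Q(z) = z^3 + 5*z^2/6 - 5*I*z^2 - 97*z/12 - 8*I*z/3 - 17/8 + 17*I/4.
The denominator factors as Q(z) = (z + 1/2 - 2*I)*(z + 1/3 - 3*I/2)*(z - 3*I/2), so z = 3*I/2 is a simple zero of Q and P is analytic there; z = 3*I/2 is therefore a simple pole and
  Res(f, z₀) = P(z₀)/Q'(z₀).

Q'(z) = 3*z^2 + 5*z/3 - 10*I*z - 97/12 - 8*I/3, so Q'(3*I/2) = 1/6 - I/6.
P(3*I/2) = -9*cosh(3/2)/4.

Res(f, 3*I/2) = (-9*cosh(3/2)/4)/(1/6 - I/6) = (-27/4 - 27*I/4)*cosh(3/2)

Final answer: (-27/4 - 27*I/4)*cosh(3/2)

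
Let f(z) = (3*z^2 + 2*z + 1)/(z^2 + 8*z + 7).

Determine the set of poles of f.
The singularities of f are the zeros of the denominator. Factoring,
  z^2 + 8*z + 7 = (z + 7)*(z + 1)
so the candidates are z = -7, z = -1.

Check the numerator P(z) = 3*z^2 + 2*z + 1 at each one:
  P(-7) = 134 ≠ 0, so z = -7 is a (simple) pole.
  P(-1) = 2 ≠ 0, so z = -1 is a (simple) pole.

Poles of f: {-7, -1}

Final answer: {-7, -1}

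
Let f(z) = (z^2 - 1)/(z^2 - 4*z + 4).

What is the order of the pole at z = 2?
Factor the denominator:
  z^2 - 4*z + 4 = (z - 2)^2

The numerator P(z) = z^2 - 1 has P(2) = 3 ≠ 0, so no factor of (z - 2) cancels.
Near z = 2 we can therefore write f(z) = g(z)/(z - 2)^2 with g analytic at 2 and g(2) ≠ 0 (g is just the numerator).

Hence z = 2 is a pole of order 2.

Final answer: 2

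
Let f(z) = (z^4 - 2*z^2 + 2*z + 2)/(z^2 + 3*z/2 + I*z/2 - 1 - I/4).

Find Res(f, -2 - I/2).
-205/208 - 791*I/208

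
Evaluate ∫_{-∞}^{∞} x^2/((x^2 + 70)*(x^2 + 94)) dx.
Let f(z) = z^2/((z^2 + 70)*(z^2 + 94)). The denominator has no real zeros and deg Q - deg P = 2 ≥ 2, so the integral of f over the upper semicircle |z| = R tends to 0 as R → ∞. Closing the contour in the upper half-plane,
  ∫_{-∞}^{∞} f(x) dx = 2πi · Σ Res(f, z_k)  over the poles with Im z_k > 0.

Zeros of the denominator: z^2 + 70 = 0 gives z = ±sqrt(70)*I; z^2 + 94 = 0 gives z = ±sqrt(94)*I.
Upper half-plane: z = sqrt(70)*I, z = sqrt(94)*I (simple).

Each pole is a simple zero of Q(z) = z^4 + 164*z^2 + 6580, so Res(f, z₀) = P(z₀)/Q'(z₀) with P(z) = z^2, Q'(z) = 4*z^3 + 328*z:
  Res(f, sqrt(70)*I) = (-70)/(48*sqrt(70)*I) = sqrt(70)*I/48
  Res(f, sqrt(94)*I) = (-94)/(-48*sqrt(94)*I) = -sqrt(94)*I/48

Sum of residues: I*(-sqrt(94) + sqrt(70))/48
∫_{-∞}^{∞} f(x) dx = 2πi · (I*(-sqrt(94) + sqrt(70))/48) = pi*(-sqrt(70) + sqrt(94))/24

Final answer: pi*(-sqrt(70) + sqrt(94))/24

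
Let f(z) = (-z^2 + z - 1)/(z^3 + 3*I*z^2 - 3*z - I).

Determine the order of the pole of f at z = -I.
3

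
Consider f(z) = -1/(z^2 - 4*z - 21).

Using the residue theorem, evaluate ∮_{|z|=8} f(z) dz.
0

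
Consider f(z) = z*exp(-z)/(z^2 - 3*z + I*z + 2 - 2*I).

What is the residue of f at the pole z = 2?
(1 - I)*exp(-2)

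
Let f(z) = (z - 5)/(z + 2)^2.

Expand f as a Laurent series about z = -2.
-7/(z + 2)^2 + 1/(z + 2)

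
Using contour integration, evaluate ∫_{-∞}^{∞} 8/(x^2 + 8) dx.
2*sqrt(2)*pi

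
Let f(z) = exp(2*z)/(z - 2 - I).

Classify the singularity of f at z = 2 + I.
Write f(z) = g(z)/(z - 2 - I) with g(z) = exp(2*z).
g is entire and g(2 + I) = exp(4 + 2*I) ≠ 0, so no factor of (z - 2 - I) cancels: the Laurent expansion of f about z = 2 + I starts at the power -1, i.e. lim_{z→z₀} (z - z₀) f(z) = exp(4 + 2*I) is finite and nonzero.
So z = 2 + I is a pole of order 1.

Final answer: pole of order 1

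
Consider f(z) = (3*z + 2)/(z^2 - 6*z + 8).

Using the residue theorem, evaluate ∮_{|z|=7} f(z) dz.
By the residue theorem, ∮_C f(z) dz = 2πi · (sum of the residues of f at the poles inside |z| = 7).

The denominator factors as (z - 2)*(z - 4), so the singularities of f are simple poles at z = 2, z = 4.
  |2|² = 4 < 49 = 7², so this pole is inside the contour.
  |4|² = 16 < 49 = 7², so this pole is inside the contour.

With P(z) = 3*z + 2 and Q(z) = z^2 - 6*z + 8, each pole is simple, so Res(f, z₀) = P(z₀)/Q'(z₀) with Q'(z) = 2*z - 6.
  Res(f, 2) = P(2)/Q'(2) = (8)/(-2) = -4
  Res(f, 4) = P(4)/Q'(4) = (14)/(2) = 7

Sum of residues inside C: 3
∮_C f(z) dz = 2πi · (3) = 6*I*pi

Final answer: 6*I*pi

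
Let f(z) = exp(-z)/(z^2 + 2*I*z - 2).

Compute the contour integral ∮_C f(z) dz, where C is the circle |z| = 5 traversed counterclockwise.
By the residue theorem, ∮_C f(z) dz = 2πi · (sum of the residues of f at the poles inside |z| = 5).

The denominator factors as (z + 1 + I)*(z - 1 + I), so the singularities of f are simple poles at z = -1 - I, z = 1 - I.
  |-1 - I|² = 2 < 25 = 5², so this pole is inside the contour.
  |1 - I|² = 2 < 25 = 5², so this pole is inside the contour.

With P(z) = exp(-z) and Q(z) = z^2 + 2*I*z - 2, each pole is simple, so Res(f, z₀) = P(z₀)/Q'(z₀) with Q'(z) = 2*z + 2*I.
  Res(f, -1 - I) = P(-1 - I)/Q'(-1 - I) = (exp(1 + I))/(-2) = -exp(1 + I)/2
  Res(f, 1 - I) = P(1 - I)/Q'(1 - I) = (exp(-1 + I))/(2) = exp(-1 + I)/2

Sum of residues inside C: -exp(1 + I)/2 + exp(-1 + I)/2
∮_C f(z) dz = 2πi · (-exp(1 + I)/2 + exp(-1 + I)/2) = -I*pi*exp(1 + I) + I*pi*exp(-1 + I)

Final answer: -I*pi*exp(1 + I) + I*pi*exp(-1 + I)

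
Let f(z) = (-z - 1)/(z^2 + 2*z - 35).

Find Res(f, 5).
Write f(z) = P(z)/Q(z) with P(z) = -z - 1 and Q(z) = z^2 + 2*z - 35.
The denominator factors as Q(z) = (z - 5)*(z + 7), so z = 5 is a simple zero of Q and P is analytic there; z = 5 is therefore a simple pole and
  Res(f, z₀) = P(z₀)/Q'(z₀).

Q'(z) = 2*z + 2, so Q'(5) = 12.
P(5) = -6.

Res(f, 5) = (-6)/(12) = -1/2

Final answer: -1/2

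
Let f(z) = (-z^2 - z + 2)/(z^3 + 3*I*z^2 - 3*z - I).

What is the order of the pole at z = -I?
Factor the denominator:
  z^3 + 3*I*z^2 - 3*z - I = (z + I)^3

The numerator P(z) = -z^2 - z + 2 has P(-I) = 3 + I ≠ 0, so no factor of (z + I) cancels.
Near z = -I we can therefore write f(z) = g(z)/(z + I)^3 with g analytic at -I and g(-I) ≠ 0 (g is just the numerator).

Hence z = -I is a pole of order 3.

Final answer: 3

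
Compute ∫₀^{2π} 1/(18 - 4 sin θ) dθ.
Call the integral J. The integrand is 2π-periodic and we integrate over a full period, so shifting θ does not change the value (θ → θ + π/2 turns sin θ into cos θ; θ → θ + π flips the sign of the trig term). Hence
  J = ∫₀^{2π} dθ/(18 + 4 cos θ).
Put z = e^{iθ}: then cos θ = (z + 1/z)/2, dθ = dz/(iz), and z runs once counterclockwise around |z| = 1:
  J = ∮_{|z|=1} 1/(18 + 4*(z + 1/z)/2) · dz/(iz) = (2/i) ∮_{|z|=1} dz/(4*z^2 + 36*z + 4).
The roots of 4*z^2 + 36*z + 4 are z = (-18 ± sqrt(18^2 - 4^2))/4, with sqrt(308) = 2*sqrt(77); their product is 1, so only z₊ = -9/2 + sqrt(77)/2 lies inside the unit circle (z₋ = -9/2 - sqrt(77)/2 lies outside).
z₊ is a simple zero of q(z) = 4*z^2 + 36*z + 4, so Res(1/q, z₊) = 1/q'(z₊) with q'(z) = 8*z + 36; and q'(z₊) = 4*(z₊ - z₋) = 4*sqrt(77).
Therefore J = (2/i) · 2πi · 1/(4*sqrt(77)) = 2*pi/(2*sqrt(77)) = sqrt(77)*pi/77

Final answer: sqrt(77)*pi/77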